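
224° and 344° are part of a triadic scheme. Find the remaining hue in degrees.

A triad places three hues 120° apart.
The full set through 224° is {104°, 224°, 344°}.
Given {224°, 344°}, the missing hue is 104°.

104°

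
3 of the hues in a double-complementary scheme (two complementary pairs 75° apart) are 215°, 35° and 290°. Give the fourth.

A rectangular tetradic uses two complementary pairs 75° apart: offsets 0°, 75°, 180°, 255°.
Among {35°, 215°, 290°}, 35° and 215° are a 180° pair.
The remaining hue 290° needs its own complement: 290 + 180 = 470 → 470 − 360 = 110°

110°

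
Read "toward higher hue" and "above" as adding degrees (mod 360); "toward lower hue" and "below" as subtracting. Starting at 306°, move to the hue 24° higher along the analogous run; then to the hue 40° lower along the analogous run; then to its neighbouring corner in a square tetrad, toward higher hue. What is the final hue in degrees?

+24° (analog 24° ↑): 306 + 24 = 330°
−40° (analog 40° ↓): 330 − 40 = 290°
+90° (square ↑): 290 + 90 = 380 → 380 − 360 = 20°

20°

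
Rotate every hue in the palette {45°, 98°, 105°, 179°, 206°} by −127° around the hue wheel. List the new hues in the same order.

278°, 331°, 338°, 52°, 79°

45 − 127 = -82 → -82 + 360 = 278°
98 − 127 = -29 → -29 + 360 = 331°
105 − 127 = -22 → -22 + 360 = 338°
179 − 127 = 52°
206 − 127 = 79°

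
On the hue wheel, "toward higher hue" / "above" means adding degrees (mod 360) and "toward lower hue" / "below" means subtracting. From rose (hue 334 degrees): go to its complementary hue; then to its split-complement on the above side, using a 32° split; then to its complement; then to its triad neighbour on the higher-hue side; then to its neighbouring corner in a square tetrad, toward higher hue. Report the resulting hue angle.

36°

+180° (complement): 334 + 180 = 514 → 514 − 360 = 154°
+212° (split-comp 32° ↑): 154 + 212 = 366 → 366 − 360 = 6°
+180° (complement): 6 + 180 = 186°
+120° (triadic ↑): 186 + 120 = 306°
+90° (square ↑): 306 + 90 = 396 → 396 − 360 = 36°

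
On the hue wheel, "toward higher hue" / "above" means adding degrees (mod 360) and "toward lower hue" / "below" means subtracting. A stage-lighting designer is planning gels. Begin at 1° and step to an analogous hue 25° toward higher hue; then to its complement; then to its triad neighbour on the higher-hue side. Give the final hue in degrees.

326°

1 + 25 = 26°   (analog 25° ↑)
26 + 180 = 206°   (complement)
206 + 120 = 326°   (triadic ↑)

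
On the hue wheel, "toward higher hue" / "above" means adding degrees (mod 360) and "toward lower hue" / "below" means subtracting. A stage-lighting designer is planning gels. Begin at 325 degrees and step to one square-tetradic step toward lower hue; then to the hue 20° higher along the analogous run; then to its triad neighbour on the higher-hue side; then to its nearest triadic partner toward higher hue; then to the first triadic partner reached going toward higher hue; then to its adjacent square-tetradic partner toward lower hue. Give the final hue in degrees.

165°

−90° (square ↓): 325 − 90 = 235°
+20° (analog 20° ↑): 235 + 20 = 255°
+120° (triadic ↑): 255 + 120 = 375 → 375 − 360 = 15°
+120° (triadic ↑): 15 + 120 = 135°
+120° (triadic ↑): 135 + 120 = 255°
−90° (square ↓): 255 − 90 = 165°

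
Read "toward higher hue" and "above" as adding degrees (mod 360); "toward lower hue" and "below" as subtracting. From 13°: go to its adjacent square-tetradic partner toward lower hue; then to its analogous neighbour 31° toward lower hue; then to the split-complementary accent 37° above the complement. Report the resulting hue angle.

109°

13 − 90 = -77 → -77 + 360 = 283°   (square ↓)
283 − 31 = 252°   (analog 31° ↓)
252 + 217 = 469 → 469 − 360 = 109°   (split-comp 37° ↑)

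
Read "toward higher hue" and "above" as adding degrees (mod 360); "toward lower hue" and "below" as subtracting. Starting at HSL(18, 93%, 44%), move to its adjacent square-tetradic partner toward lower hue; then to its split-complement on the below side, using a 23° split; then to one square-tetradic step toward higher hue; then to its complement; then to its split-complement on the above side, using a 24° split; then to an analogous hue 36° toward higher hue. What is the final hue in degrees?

−90° (square ↓): 18 − 90 = -72 → -72 + 360 = 288°
+157° (split-comp 23° ↓): 288 + 157 = 445 → 445 − 360 = 85°
+90° (square ↑): 85 + 90 = 175°
+180° (complement): 175 + 180 = 355°
+204° (split-comp 24° ↑): 355 + 204 = 559 → 559 − 360 = 199°
+36° (analog 36° ↑): 199 + 36 = 235°

235°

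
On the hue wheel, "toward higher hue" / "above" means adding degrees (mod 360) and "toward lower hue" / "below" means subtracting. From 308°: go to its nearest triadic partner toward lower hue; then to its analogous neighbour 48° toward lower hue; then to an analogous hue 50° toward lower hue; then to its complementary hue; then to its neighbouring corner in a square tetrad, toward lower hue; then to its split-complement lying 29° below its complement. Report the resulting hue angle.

triadic ↓ −120°: 308 − 120 = 188°
analog 48° ↓ −48°: 188 − 48 = 140°
analog 50° ↓ −50°: 140 − 50 = 90°
complement +180°: 90 + 180 = 270°
square ↓ −90°: 270 − 90 = 180°
split-comp 29° ↓ +151°: 180 + 151 = 331°

331°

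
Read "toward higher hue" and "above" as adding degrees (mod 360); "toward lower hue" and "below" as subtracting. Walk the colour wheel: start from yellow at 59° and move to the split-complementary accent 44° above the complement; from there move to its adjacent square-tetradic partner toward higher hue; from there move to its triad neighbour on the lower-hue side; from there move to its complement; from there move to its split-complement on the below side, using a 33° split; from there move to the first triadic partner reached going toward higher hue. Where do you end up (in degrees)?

340°

+224° (split-comp 44° ↑): 59 + 224 = 283°
+90° (square ↑): 283 + 90 = 373 → 373 − 360 = 13°
−120° (triadic ↓): 13 − 120 = -107 → -107 + 360 = 253°
+180° (complement): 253 + 180 = 433 → 433 − 360 = 73°
+147° (split-comp 33° ↓): 73 + 147 = 220°
+120° (triadic ↑): 220 + 120 = 340°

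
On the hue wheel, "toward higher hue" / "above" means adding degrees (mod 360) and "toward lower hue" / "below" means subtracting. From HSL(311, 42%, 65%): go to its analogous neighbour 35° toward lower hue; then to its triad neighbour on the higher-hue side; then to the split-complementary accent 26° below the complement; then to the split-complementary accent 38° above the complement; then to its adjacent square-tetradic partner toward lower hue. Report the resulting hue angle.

318°

analog 35° ↓ −35°: 311 − 35 = 276°
triadic ↑ +120°: 276 + 120 = 396 → 396 − 360 = 36°
split-comp 26° ↓ +154°: 36 + 154 = 190°
split-comp 38° ↑ +218°: 190 + 218 = 408 → 408 − 360 = 48°
square ↓ −90°: 48 − 90 = -42 → -42 + 360 = 318°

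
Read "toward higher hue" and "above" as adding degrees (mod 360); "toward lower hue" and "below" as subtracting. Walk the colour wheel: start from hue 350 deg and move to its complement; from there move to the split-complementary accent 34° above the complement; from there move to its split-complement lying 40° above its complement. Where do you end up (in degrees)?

350 + 180 = 530 → 530 − 360 = 170°   (complement)
170 + 214 = 384 → 384 − 360 = 24°   (split-comp 34° ↑)
24 + 220 = 244°   (split-comp 40° ↑)

244°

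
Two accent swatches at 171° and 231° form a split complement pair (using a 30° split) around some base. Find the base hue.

The accents sit 30° either side of the complement, so the complement is their short-arc midpoint on the wheel.
Short-arc midpoint of 171° and 231°: 201°.
Base is 180° from the complement: 201 − 180 = 21°

21°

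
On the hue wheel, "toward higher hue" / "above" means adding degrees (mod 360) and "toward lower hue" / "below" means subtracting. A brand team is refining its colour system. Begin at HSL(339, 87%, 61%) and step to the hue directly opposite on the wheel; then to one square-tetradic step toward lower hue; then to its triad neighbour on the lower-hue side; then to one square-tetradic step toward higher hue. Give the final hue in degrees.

39°

complement +180°: 339 + 180 = 519 → 519 − 360 = 159°
square ↓ −90°: 159 − 90 = 69°
triadic ↓ −120°: 69 − 120 = -51 → -51 + 360 = 309°
square ↑ +90°: 309 + 90 = 399 → 399 − 360 = 39°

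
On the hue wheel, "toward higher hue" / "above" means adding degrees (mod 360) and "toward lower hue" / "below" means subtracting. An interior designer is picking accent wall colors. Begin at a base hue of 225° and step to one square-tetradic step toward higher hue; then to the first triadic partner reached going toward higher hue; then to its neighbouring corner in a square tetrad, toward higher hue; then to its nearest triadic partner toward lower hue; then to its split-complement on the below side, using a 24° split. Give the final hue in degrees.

square ↑ +90°: 225 + 90 = 315°
triadic ↑ +120°: 315 + 120 = 435 → 435 − 360 = 75°
square ↑ +90°: 75 + 90 = 165°
triadic ↓ −120°: 165 − 120 = 45°
split-comp 24° ↓ +156°: 45 + 156 = 201°

201°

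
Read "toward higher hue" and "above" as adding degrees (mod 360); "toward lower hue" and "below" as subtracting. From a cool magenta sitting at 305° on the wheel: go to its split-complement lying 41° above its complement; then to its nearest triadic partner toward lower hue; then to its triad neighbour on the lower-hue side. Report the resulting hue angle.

286°

+221° (split-comp 41° ↑): 305 + 221 = 526 → 526 − 360 = 166°
−120° (triadic ↓): 166 − 120 = 46°
−120° (triadic ↓): 46 − 120 = -74 → -74 + 360 = 286°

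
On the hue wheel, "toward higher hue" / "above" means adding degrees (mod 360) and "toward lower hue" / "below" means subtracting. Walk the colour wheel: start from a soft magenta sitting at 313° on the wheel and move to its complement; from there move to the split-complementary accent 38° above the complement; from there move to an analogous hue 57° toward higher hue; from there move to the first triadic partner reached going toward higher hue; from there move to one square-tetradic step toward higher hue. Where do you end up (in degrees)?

258°

313 + 180 = 493 → 493 − 360 = 133°   (complement)
133 + 218 = 351°   (split-comp 38° ↑)
351 + 57 = 408 → 408 − 360 = 48°   (analog 57° ↑)
48 + 120 = 168°   (triadic ↑)
168 + 90 = 258°   (square ↑)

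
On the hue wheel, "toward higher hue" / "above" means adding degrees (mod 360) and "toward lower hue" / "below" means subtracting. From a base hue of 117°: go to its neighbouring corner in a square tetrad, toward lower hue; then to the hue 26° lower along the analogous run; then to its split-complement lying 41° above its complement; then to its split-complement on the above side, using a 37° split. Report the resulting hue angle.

117 − 90 = 27°   (square ↓)
27 − 26 = 1°   (analog 26° ↓)
1 + 221 = 222°   (split-comp 41° ↑)
222 + 217 = 439 → 439 − 360 = 79°   (split-comp 37° ↑)

79°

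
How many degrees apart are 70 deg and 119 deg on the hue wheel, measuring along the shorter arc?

|70 − 119| = 49.
49 ≤ 180, so the shorter arc is 49°.

49°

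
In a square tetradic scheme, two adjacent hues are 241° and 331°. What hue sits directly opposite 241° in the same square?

61°

A square tetradic scheme places four hues 90° apart; opposite corners are 180° apart.
241 + 180 = 421 → 421 − 360 = 61°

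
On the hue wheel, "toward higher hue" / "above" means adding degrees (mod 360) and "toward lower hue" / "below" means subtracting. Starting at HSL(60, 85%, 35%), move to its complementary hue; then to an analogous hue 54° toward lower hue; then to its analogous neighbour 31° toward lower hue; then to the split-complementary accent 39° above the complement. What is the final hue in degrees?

complement +180°: 60 + 180 = 240°
analog 54° ↓ −54°: 240 − 54 = 186°
analog 31° ↓ −31°: 186 − 31 = 155°
split-comp 39° ↑ +219°: 155 + 219 = 374 → 374 − 360 = 14°

14°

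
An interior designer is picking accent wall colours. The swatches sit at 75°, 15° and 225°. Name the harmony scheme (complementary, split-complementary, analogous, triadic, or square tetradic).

split-complementary

Sort the hues: 15°, 75°, 225°.
Successive gaps around the wheel: 60°, 150°, 150°.
Two 150° gaps and one 60° gap — a base hue opposite a pair of accents 30° either side of its complement — is the split-complementary pattern.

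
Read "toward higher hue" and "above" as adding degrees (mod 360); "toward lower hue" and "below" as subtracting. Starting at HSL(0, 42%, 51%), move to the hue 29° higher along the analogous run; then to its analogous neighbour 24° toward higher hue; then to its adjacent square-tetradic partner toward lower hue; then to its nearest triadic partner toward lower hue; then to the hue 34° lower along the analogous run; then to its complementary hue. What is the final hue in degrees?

349°

0 + 29 = 29°   (analog 29° ↑)
29 + 24 = 53°   (analog 24° ↑)
53 − 90 = -37 → -37 + 360 = 323°   (square ↓)
323 − 120 = 203°   (triadic ↓)
203 − 34 = 169°   (analog 34° ↓)
169 + 180 = 349°   (complement)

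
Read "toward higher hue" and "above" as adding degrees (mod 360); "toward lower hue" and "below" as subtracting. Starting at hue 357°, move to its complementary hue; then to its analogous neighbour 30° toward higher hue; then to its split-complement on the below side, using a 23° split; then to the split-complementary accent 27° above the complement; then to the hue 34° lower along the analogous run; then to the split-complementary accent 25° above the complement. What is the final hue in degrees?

357 + 180 = 537 → 537 − 360 = 177°   (complement)
177 + 30 = 207°   (analog 30° ↑)
207 + 157 = 364 → 364 − 360 = 4°   (split-comp 23° ↓)
4 + 207 = 211°   (split-comp 27° ↑)
211 − 34 = 177°   (analog 34° ↓)
177 + 205 = 382 → 382 − 360 = 22°   (split-comp 25° ↑)

22°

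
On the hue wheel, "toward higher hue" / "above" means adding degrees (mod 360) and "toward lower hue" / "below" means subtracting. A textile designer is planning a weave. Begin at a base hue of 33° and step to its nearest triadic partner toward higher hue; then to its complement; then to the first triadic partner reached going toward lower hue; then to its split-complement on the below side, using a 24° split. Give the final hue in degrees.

triadic ↑ +120°: 33 + 120 = 153°
complement +180°: 153 + 180 = 333°
triadic ↓ −120°: 333 − 120 = 213°
split-comp 24° ↓ +156°: 213 + 156 = 369 → 369 − 360 = 9°

9°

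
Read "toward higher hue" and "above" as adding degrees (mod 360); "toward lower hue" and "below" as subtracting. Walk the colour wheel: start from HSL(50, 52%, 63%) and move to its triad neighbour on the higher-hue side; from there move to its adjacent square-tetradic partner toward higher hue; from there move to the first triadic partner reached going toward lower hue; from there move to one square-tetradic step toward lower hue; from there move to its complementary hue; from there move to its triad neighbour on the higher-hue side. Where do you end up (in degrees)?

350°

50 + 120 = 170°   (triadic ↑)
170 + 90 = 260°   (square ↑)
260 − 120 = 140°   (triadic ↓)
140 − 90 = 50°   (square ↓)
50 + 180 = 230°   (complement)
230 + 120 = 350°   (triadic ↑)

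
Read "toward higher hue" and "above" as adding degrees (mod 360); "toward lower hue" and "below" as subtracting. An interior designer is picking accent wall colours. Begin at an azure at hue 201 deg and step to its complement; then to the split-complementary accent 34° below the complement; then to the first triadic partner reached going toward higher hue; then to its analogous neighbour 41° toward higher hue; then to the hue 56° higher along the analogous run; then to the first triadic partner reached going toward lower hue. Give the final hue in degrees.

264°

complement +180°: 201 + 180 = 381 → 381 − 360 = 21°
split-comp 34° ↓ +146°: 21 + 146 = 167°
triadic ↑ +120°: 167 + 120 = 287°
analog 41° ↑ +41°: 287 + 41 = 328°
analog 56° ↑ +56°: 328 + 56 = 384 → 384 − 360 = 24°
triadic ↓ −120°: 24 − 120 = -96 → -96 + 360 = 264°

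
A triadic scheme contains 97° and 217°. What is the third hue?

337°

A triad spaces three hues 120° apart.
The full set is {97°, 217°, 337°}.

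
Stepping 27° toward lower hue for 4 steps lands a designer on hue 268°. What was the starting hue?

16°

4 steps of 27° (toward lower hue) give a net shift of −108°.
Start = end − shift: 268 + 108 = 376 → 376 − 360 = 16°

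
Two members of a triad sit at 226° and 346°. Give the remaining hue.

A triad spaces three hues 120° apart.
The full set is {106°, 226°, 346°}.

106°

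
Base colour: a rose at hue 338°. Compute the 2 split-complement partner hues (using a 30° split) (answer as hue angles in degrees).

128° and 188°

Split-complementary hues sit 30° either side of the complement.
Complement of 338°: 338 + 180 = 518 → 518 − 360 = 158°
158 − 30 = 128°
158 + 30 = 188°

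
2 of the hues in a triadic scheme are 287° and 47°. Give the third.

167°

A triad places three hues 120° apart.
The full set through 47° is {47°, 167°, 287°}.
Given {47°, 287°}, the missing hue is 167°.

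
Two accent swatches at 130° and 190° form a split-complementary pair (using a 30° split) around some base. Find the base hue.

The accents sit 30° either side of the complement, so the complement is their short-arc midpoint on the wheel.
Short-arc midpoint of 130° and 190°: 160°.
Base is 180° from the complement: 160 − 180 = -20 → -20 + 360 = 340°

340°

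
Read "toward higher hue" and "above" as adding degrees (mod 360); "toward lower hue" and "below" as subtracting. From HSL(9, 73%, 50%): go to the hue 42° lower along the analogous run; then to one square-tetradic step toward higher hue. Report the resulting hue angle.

57°

9 − 42 = -33 → -33 + 360 = 327°   (analog 42° ↓)
327 + 90 = 417 → 417 − 360 = 57°   (square ↑)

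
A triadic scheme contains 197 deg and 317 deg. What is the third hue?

77°

A triad spaces three hues 120° apart.
The full set is {77°, 197°, 317°}.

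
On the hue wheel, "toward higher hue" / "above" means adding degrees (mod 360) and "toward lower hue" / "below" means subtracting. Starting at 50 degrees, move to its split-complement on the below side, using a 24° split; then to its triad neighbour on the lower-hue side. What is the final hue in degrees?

split-comp 24° ↓ +156°: 50 + 156 = 206°
triadic ↓ −120°: 206 − 120 = 86°

86°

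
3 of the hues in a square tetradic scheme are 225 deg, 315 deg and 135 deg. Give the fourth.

45°

A square tetradic scheme places four hues every 90°.
The full set through 135° is {45°, 135°, 225°, 315°}.
Given {135°, 225°, 315°}, the missing hue is 45°.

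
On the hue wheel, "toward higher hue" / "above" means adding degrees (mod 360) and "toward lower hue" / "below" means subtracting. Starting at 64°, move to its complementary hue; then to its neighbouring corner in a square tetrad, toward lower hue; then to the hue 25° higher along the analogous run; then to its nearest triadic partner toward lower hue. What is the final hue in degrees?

59°

complement +180°: 64 + 180 = 244°
square ↓ −90°: 244 − 90 = 154°
analog 25° ↑ +25°: 154 + 25 = 179°
triadic ↓ −120°: 179 − 120 = 59°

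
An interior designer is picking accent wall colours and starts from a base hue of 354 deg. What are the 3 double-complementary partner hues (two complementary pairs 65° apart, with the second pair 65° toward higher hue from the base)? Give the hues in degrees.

354 + 65 = 419 → 419 − 360 = 59°
354 + 180 = 534 → 534 − 360 = 174°
354 + 245 = 599 → 599 − 360 = 239°

59°, 174°, and 239°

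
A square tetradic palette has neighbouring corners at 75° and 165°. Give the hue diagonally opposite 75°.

A square tetradic scheme places four hues 90° apart; opposite corners are 180° apart.
75 + 180 = 255°

255°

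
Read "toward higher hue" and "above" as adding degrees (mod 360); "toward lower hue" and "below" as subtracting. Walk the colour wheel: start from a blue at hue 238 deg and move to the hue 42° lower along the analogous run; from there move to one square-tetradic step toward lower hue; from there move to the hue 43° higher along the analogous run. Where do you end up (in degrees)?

149°

238 − 42 = 196°   (analog 42° ↓)
196 − 90 = 106°   (square ↓)
106 + 43 = 149°   (analog 43° ↑)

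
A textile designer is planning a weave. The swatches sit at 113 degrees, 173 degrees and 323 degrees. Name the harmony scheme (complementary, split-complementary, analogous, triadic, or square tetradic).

split-complementary

Sort the hues: 113°, 173°, 323°.
Successive gaps around the wheel: 60°, 150°, 150°.
Two 150° gaps and one 60° gap — a base hue opposite a pair of accents 30° either side of its complement — is the split-complementary pattern.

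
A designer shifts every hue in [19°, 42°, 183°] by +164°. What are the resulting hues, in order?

183°, 206°, 347°

19 + 164 = 183°
42 + 164 = 206°
183 + 164 = 347°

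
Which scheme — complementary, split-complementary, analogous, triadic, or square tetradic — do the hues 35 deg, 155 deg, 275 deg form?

Sort the hues: 35°, 155°, 275°.
Successive gaps around the wheel: 120°, 120°, 120°.
Three hues equally spaced 120° apart form a triad.

triadic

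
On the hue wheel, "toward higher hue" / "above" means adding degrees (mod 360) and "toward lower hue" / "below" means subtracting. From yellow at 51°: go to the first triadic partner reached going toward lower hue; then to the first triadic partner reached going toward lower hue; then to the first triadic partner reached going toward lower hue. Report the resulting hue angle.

−120° (triadic ↓): 51 − 120 = -69 → -69 + 360 = 291°
−120° (triadic ↓): 291 − 120 = 171°
−120° (triadic ↓): 171 − 120 = 51°

51°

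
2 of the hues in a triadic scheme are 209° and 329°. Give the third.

89°

A triad places three hues 120° apart.
The full set through 209° is {89°, 209°, 329°}.
Given {209°, 329°}, the missing hue is 89°.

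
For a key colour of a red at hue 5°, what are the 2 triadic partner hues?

125° and 245°

5 + 120 = 125°
5 + 240 = 245°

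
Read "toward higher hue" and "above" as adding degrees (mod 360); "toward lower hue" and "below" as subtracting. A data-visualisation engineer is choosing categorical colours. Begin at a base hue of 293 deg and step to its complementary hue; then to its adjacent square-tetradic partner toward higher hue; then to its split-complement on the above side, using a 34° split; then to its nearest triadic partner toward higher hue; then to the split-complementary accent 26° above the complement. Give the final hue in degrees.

+180° (complement): 293 + 180 = 473 → 473 − 360 = 113°
+90° (square ↑): 113 + 90 = 203°
+214° (split-comp 34° ↑): 203 + 214 = 417 → 417 − 360 = 57°
+120° (triadic ↑): 57 + 120 = 177°
+206° (split-comp 26° ↑): 177 + 206 = 383 → 383 − 360 = 23°

23°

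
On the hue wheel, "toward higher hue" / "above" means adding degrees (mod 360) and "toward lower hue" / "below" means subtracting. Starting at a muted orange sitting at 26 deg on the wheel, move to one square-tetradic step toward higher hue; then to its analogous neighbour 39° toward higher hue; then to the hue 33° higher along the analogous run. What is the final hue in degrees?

188°

+90° (square ↑): 26 + 90 = 116°
+39° (analog 39° ↑): 116 + 39 = 155°
+33° (analog 33° ↑): 155 + 33 = 188°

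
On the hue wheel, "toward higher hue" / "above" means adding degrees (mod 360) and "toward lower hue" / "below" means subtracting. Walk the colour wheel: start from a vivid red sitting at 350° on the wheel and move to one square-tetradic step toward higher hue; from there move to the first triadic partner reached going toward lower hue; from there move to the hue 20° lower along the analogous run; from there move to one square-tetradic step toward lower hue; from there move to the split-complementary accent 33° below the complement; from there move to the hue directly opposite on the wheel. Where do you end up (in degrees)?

350 + 90 = 440 → 440 − 360 = 80°   (square ↑)
80 − 120 = -40 → -40 + 360 = 320°   (triadic ↓)
320 − 20 = 300°   (analog 20° ↓)
300 − 90 = 210°   (square ↓)
210 + 147 = 357°   (split-comp 33° ↓)
357 + 180 = 537 → 537 − 360 = 177°   (complement)

177°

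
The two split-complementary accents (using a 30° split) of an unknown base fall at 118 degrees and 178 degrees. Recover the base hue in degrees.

The accents sit 30° either side of the complement, so the complement is their short-arc midpoint on the wheel.
Short-arc midpoint of 118° and 178°: 148°.
Base is 180° from the complement: 148 − 180 = -32 → -32 + 360 = 328°

328°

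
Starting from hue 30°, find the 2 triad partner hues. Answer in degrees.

150° and 270°

A triad places three hues 120° apart.
30 + 120 = 150°
30 + 240 = 270°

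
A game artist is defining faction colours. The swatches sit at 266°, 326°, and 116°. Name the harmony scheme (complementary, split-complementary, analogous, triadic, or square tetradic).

split-complementary

Sort the hues: 116°, 266°, 326°.
Successive gaps around the wheel: 150°, 60°, 150°.
Two 150° gaps and one 60° gap — a base hue opposite a pair of accents 30° either side of its complement — is the split-complementary pattern.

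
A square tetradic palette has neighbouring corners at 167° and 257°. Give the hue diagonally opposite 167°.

347°

A square tetradic scheme places four hues 90° apart; opposite corners are 180° apart.
167 + 180 = 347°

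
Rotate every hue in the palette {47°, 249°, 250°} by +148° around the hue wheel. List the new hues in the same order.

47 + 148 = 195°
249 + 148 = 397 → 397 − 360 = 37°
250 + 148 = 398 → 398 − 360 = 38°

195°, 37°, 38°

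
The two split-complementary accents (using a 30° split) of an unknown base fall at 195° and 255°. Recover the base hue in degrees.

45°

The accents sit 30° either side of the complement, so the complement is their short-arc midpoint on the wheel.
Short-arc midpoint of 195° and 255°: 225°.
Base is 180° from the complement: 225 − 180 = 45°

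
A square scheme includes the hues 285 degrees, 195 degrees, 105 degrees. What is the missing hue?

A square tetradic scheme places four hues every 90°.
The full set through 105° is {15°, 105°, 195°, 285°}.
Given {105°, 195°, 285°}, the missing hue is 15°.

15°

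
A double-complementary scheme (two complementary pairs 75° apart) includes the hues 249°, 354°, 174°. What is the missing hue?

A rectangular tetradic uses two complementary pairs 75° apart: offsets 0°, 75°, 180°, 255°.
Among {174°, 249°, 354°}, 174° and 354° are a 180° pair.
The remaining hue 249° needs its own complement: 249 + 180 = 429 → 429 − 360 = 69°

69°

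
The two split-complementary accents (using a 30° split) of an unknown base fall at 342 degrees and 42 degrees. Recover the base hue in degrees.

The accents sit 30° either side of the complement, so the complement is their short-arc midpoint on the wheel.
Short-arc midpoint of 342° and 42°: 12°.
Base is 180° from the complement: 12 − 180 = -168 → -168 + 360 = 192°

192°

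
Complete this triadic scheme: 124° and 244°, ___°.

4°

A triad places three hues 120° apart.
The full set through 124° is {4°, 124°, 244°}.
Given {124°, 244°}, the missing hue is 4°.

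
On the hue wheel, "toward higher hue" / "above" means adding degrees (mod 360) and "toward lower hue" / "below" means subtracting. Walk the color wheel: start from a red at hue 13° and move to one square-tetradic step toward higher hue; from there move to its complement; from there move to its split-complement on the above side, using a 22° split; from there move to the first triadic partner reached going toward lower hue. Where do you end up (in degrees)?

+90° (square ↑): 13 + 90 = 103°
+180° (complement): 103 + 180 = 283°
+202° (split-comp 22° ↑): 283 + 202 = 485 → 485 − 360 = 125°
−120° (triadic ↓): 125 − 120 = 5°

5°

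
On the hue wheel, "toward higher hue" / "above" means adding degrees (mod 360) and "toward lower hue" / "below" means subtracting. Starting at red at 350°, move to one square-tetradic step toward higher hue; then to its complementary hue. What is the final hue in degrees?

260°

+90° (square ↑): 350 + 90 = 440 → 440 − 360 = 80°
+180° (complement): 80 + 180 = 260°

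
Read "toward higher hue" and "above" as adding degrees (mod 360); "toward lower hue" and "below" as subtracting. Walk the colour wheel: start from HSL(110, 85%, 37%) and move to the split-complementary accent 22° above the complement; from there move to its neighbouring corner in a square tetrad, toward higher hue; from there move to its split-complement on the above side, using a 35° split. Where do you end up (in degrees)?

110 + 202 = 312°   (split-comp 22° ↑)
312 + 90 = 402 → 402 − 360 = 42°   (square ↑)
42 + 215 = 257°   (split-comp 35° ↑)

257°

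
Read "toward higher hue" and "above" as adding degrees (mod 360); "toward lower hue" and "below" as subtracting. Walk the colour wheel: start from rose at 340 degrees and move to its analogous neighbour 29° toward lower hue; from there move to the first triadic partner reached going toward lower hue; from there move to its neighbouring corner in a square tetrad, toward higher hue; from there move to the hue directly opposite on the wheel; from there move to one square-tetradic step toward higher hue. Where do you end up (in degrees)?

analog 29° ↓ −29°: 340 − 29 = 311°
triadic ↓ −120°: 311 − 120 = 191°
square ↑ +90°: 191 + 90 = 281°
complement +180°: 281 + 180 = 461 → 461 − 360 = 101°
square ↑ +90°: 101 + 90 = 191°

191°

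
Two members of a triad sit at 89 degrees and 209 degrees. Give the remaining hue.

A triad spaces three hues 120° apart.
The full set is {89°, 209°, 329°}.

329°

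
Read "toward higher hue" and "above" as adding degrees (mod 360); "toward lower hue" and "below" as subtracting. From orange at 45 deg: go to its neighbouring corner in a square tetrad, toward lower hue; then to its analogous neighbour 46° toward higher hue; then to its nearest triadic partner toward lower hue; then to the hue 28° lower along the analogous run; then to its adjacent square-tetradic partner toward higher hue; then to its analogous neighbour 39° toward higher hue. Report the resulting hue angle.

342°

45 − 90 = -45 → -45 + 360 = 315°   (square ↓)
315 + 46 = 361 → 361 − 360 = 1°   (analog 46° ↑)
1 − 120 = -119 → -119 + 360 = 241°   (triadic ↓)
241 − 28 = 213°   (analog 28° ↓)
213 + 90 = 303°   (square ↑)
303 + 39 = 342°   (analog 39° ↑)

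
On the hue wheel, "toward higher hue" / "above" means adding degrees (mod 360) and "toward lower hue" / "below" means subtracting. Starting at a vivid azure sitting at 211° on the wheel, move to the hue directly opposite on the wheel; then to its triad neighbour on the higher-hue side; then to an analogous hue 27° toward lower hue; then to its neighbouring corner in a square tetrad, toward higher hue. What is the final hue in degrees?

214°

complement +180°: 211 + 180 = 391 → 391 − 360 = 31°
triadic ↑ +120°: 31 + 120 = 151°
analog 27° ↓ −27°: 151 − 27 = 124°
square ↑ +90°: 124 + 90 = 214°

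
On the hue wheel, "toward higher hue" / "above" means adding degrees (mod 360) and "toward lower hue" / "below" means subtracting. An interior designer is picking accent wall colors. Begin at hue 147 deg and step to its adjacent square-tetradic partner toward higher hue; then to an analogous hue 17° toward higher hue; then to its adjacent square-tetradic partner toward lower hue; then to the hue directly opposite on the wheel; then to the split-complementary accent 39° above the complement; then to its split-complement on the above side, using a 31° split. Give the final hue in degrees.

147 + 90 = 237°   (square ↑)
237 + 17 = 254°   (analog 17° ↑)
254 − 90 = 164°   (square ↓)
164 + 180 = 344°   (complement)
344 + 219 = 563 → 563 − 360 = 203°   (split-comp 39° ↑)
203 + 211 = 414 → 414 − 360 = 54°   (split-comp 31° ↑)

54°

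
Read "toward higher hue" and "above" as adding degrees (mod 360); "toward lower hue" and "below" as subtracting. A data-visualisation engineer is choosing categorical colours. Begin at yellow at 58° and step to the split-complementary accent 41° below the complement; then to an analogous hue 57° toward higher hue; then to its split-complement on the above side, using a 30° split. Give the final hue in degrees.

104°

+139° (split-comp 41° ↓): 58 + 139 = 197°
+57° (analog 57° ↑): 197 + 57 = 254°
+210° (split-comp 30° ↑): 254 + 210 = 464 → 464 − 360 = 104°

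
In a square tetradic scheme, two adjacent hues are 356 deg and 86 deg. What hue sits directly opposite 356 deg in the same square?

176°

A square tetradic scheme places four hues 90° apart; opposite corners are 180° apart.
356 + 180 = 536 → 536 − 360 = 176°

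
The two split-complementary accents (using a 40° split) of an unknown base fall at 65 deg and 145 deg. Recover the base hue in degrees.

The accents sit 40° either side of the complement, so the complement is their short-arc midpoint on the wheel.
Short-arc midpoint of 65° and 145°: 105°.
Base is 180° from the complement: 105 − 180 = -75 → -75 + 360 = 285°

285°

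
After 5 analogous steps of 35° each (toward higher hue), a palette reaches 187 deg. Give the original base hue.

12°

5 steps of 35° (toward higher hue) give a net shift of +175°.
Start = end − shift: 187 − 175 = 12°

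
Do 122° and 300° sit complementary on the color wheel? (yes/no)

Angular distance: |122 − 300| = 178 = 178°.
Complementary requires 180°.

no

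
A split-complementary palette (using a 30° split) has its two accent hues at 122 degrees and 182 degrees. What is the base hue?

332°

The accents sit 30° either side of the complement, so the complement is their short-arc midpoint on the wheel.
Short-arc midpoint of 122° and 182°: 152°.
Base is 180° from the complement: 152 − 180 = -28 → -28 + 360 = 332°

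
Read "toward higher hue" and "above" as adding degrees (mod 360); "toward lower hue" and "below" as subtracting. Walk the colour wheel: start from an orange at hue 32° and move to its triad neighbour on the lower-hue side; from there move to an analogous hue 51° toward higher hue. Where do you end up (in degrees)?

−120° (triadic ↓): 32 − 120 = -88 → -88 + 360 = 272°
+51° (analog 51° ↑): 272 + 51 = 323°

323°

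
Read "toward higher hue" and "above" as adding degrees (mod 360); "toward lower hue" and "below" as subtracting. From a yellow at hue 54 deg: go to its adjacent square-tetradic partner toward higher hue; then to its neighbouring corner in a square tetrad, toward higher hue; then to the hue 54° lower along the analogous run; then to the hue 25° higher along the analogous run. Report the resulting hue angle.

205°

square ↑ +90°: 54 + 90 = 144°
square ↑ +90°: 144 + 90 = 234°
analog 54° ↓ −54°: 234 − 54 = 180°
analog 25° ↑ +25°: 180 + 25 = 205°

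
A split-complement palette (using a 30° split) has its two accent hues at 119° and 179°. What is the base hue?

329°

The accents sit 30° either side of the complement, so the complement is their short-arc midpoint on the wheel.
Short-arc midpoint of 119° and 179°: 149°.
Base is 180° from the complement: 149 − 180 = -31 → -31 + 360 = 329°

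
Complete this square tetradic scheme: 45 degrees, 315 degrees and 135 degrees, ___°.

A square tetradic scheme places four hues every 90°.
The full set through 45° is {45°, 135°, 225°, 315°}.
Given {45°, 135°, 315°}, the missing hue is 225°.

225°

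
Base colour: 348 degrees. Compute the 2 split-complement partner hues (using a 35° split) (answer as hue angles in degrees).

133° and 203°

Split-complementary hues sit 35° either side of the complement.
Complement of 348 degrees: 348 + 180 = 528 → 528 − 360 = 168°
168 − 35 = 133°
168 + 35 = 203°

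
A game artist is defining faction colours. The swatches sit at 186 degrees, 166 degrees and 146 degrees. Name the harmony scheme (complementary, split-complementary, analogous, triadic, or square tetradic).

Sort the hues: 146°, 166°, 186°.
Successive gaps around the wheel: 20°, 20°, 320°.
A run of hues at equal small steps (20°) with one large closing gap is an analogous group.

analogous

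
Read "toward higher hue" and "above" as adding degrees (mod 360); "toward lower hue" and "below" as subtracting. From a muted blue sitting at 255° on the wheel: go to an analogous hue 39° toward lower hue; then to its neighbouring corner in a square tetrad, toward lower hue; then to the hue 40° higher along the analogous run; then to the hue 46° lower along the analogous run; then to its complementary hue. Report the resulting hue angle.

analog 39° ↓ −39°: 255 − 39 = 216°
square ↓ −90°: 216 − 90 = 126°
analog 40° ↑ +40°: 126 + 40 = 166°
analog 46° ↓ −46°: 166 − 46 = 120°
complement +180°: 120 + 180 = 300°

300°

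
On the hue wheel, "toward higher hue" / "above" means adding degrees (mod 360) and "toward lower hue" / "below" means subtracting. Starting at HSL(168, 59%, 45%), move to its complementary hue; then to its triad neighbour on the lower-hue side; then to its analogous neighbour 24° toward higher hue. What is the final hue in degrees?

+180° (complement): 168 + 180 = 348°
−120° (triadic ↓): 348 − 120 = 228°
+24° (analog 24° ↑): 228 + 24 = 252°

252°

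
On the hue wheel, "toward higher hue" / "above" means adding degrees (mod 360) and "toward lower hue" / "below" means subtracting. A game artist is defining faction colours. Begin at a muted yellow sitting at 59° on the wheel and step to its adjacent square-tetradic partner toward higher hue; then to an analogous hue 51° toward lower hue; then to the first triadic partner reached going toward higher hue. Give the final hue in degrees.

218°

square ↑ +90°: 59 + 90 = 149°
analog 51° ↓ −51°: 149 − 51 = 98°
triadic ↑ +120°: 98 + 120 = 218°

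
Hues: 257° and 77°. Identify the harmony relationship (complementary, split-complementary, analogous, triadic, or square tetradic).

complementary

Sort the hues: 77°, 257°.
Successive gaps around the wheel: 180°, 180°.
Two hues 180° apart are complementary.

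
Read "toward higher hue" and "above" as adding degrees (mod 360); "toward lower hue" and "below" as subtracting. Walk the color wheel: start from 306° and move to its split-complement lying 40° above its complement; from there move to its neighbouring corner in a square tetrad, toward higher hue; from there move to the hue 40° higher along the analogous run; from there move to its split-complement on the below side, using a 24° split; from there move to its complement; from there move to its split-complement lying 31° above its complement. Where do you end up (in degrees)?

123°

+220° (split-comp 40° ↑): 306 + 220 = 526 → 526 − 360 = 166°
+90° (square ↑): 166 + 90 = 256°
+40° (analog 40° ↑): 256 + 40 = 296°
+156° (split-comp 24° ↓): 296 + 156 = 452 → 452 − 360 = 92°
+180° (complement): 92 + 180 = 272°
+211° (split-comp 31° ↑): 272 + 211 = 483 → 483 − 360 = 123°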